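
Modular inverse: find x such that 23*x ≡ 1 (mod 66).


Use the extended Euclidean algorithm on (66, 23); each row r = 66*s + 23*t:
r=66, s=1, t=0
r=23, s=0, t=1
q=2: r=20, s=1, t=-2   [66*(1) + 23*(-2) = 20]
q=1: r=3, s=-1, t=3   [66*(-1) + 23*(3) = 3]
q=6: r=2, s=7, t=-20   [66*(7) + 23*(-20) = 2]
q=1: r=1, s=-8, t=23   [66*(-8) + 23*(23) = 1]
q=2: r=0, s=23, t=-66   [66*(23) + 23*(-66) = 0]
GCD = 1 with t = 23, so 23*(23) ≡ 1 (mod 66)
Inverse = 23 mod 66 = 23
Check: 23 * 23 = 529 ≡ 1 (mod 66)

23^(-1) ≡ 23 (mod 66)


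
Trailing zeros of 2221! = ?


floor(2221/5) = 444
floor(2221/25) = 88
floor(2221/125) = 17
floor(2221/625) = 3
Total = 552

552 trailing zeros


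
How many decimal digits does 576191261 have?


576191261 has 9 digits in base 10
floor(log10(576191261)) + 1 = floor(8.7606) + 1 = 9

9 digits (base 10)


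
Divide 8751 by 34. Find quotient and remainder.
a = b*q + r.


8751 = 34 * 257 + 13
Check: 8738 + 13 = 8751

q = 257, r = 13


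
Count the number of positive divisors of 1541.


1541 = 23^1 × 67^1
d(1541) = (1+1) × (1+1) = 4

4 divisors


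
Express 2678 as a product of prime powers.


2678 / 2 = 1339
1339 / 13 = 103
103 / 103 = 1
2678 = 2 × 13 × 103


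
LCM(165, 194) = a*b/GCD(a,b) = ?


GCD(165, 194) = 1
LCM = 165*194/1 = 32010/1 = 32010

LCM = 32010


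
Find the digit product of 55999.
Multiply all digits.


5 × 5 × 9 × 9 × 9 = 18225


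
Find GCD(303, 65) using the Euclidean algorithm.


303 = 4 * 65 + 43
65 = 1 * 43 + 22
43 = 1 * 22 + 21
22 = 1 * 21 + 1
21 = 21 * 1 + 0
GCD = 1


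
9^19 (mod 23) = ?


9^1 mod 23 = 9
9^2 mod 23 = 12
9^3 mod 23 = 16
9^4 mod 23 = 6
9^5 mod 23 = 8
9^6 mod 23 = 3
9^7 mod 23 = 4
9^8 mod 23 = 13
9^9 mod 23 = 2
9^10 mod 23 = 18
9^11 mod 23 = 1
9^12 mod 23 = 9
9^13 mod 23 = 12
9^14 mod 23 = 16
9^15 mod 23 = 6
9^16 mod 23 = 8
9^17 mod 23 = 3
9^18 mod 23 = 4
9^19 mod 23 = 13


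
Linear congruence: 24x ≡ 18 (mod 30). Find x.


GCD(24, 30) = 6 divides 18
Divide: 4x ≡ 3 (mod 5)
x ≡ 2 (mod 5)


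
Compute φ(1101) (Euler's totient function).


1101 = 3 × 367
Prime factors: 3, 367
φ(1101) = 1101 × (1-1/3) × (1-1/367)
= 1101 × 2/3 × 366/367 = 732

φ(1101) = 732


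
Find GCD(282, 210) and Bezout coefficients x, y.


Tabular extended Euclidean (each row: r = 282*s + 210*t):
r=282, s=1, t=0
r=210, s=0, t=1
q=1: r=72, s=1, t=-1   [282*(1) + 210*(-1) = 72]
q=2: r=66, s=-2, t=3   [282*(-2) + 210*(3) = 66]
q=1: r=6, s=3, t=-4   [282*(3) + 210*(-4) = 6]
q=11: r=0, s=-35, t=47   [282*(-35) + 210*(47) = 0]
GCD = 6; from the row with r=6: x=3, y=-4
Check: 282*(3) + 210*(-4) = 846 - 840 = 6

GCD = 6, x = 3, y = -4


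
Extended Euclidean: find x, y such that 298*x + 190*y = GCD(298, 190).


Tabular extended Euclidean (each row: r = 298*s + 190*t):
r=298, s=1, t=0
r=190, s=0, t=1
q=1: r=108, s=1, t=-1   [298*(1) + 190*(-1) = 108]
q=1: r=82, s=-1, t=2   [298*(-1) + 190*(2) = 82]
q=1: r=26, s=2, t=-3   [298*(2) + 190*(-3) = 26]
q=3: r=4, s=-7, t=11   [298*(-7) + 190*(11) = 4]
q=6: r=2, s=44, t=-69   [298*(44) + 190*(-69) = 2]
q=2: r=0, s=-95, t=149   [298*(-95) + 190*(149) = 0]
GCD = 2; from the row with r=2: x=44, y=-69
Check: 298*(44) + 190*(-69) = 13112 - 13110 = 2

GCD = 2, x = 44, y = -69


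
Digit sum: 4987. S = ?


4 + 9 + 8 + 7 = 28


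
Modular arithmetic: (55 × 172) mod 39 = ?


55 × 172 = 9460
9460 mod 39 = 22


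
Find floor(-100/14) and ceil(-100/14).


-100/14 = -7.1429
floor = -8
ceil = -7

floor = -8, ceil = -7


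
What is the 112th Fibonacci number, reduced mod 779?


F(k) mod 779 for k=1..112:
1, 1, 2, 3, 5, 8, 13, 21, 34, 55, 89, 144, 233, 377, 610, 208, 39, 247, 286, 533, 40, 573, 613, 407, 241, 648, 110, 758, 89, 68, 157, 225, 382, 607, 210, 38, 248, 286, 534, 41, 575, 616, 412, 249, 661, 131, 13, 144, 157, 301, 458, 759, 438, 418, 77, 495, 572, 288, 81, 369, 450, 40, 490, 530, 241, 771, 233, 225, 458, 683, 362, 266, 628, 115, 743, 79, 43, 122, 165, 287, 452, 739, 412, 372, 5, 377, 382, 759, 362, 342, 704, 267, 192, 459, 651, 331, 203, 534, 737, 492, 450, 163, 613, 776, 610, 607, 438, 266, 704, 191, 116, 307
F(112) mod 779 = 307


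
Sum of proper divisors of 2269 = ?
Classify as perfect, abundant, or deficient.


Proper divisors: 1
Sum = 1 = 1
1 < 2269 → deficient

s(2269) = 1 (deficient)


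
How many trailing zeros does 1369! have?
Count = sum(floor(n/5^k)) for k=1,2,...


floor(1369/5) = 273
floor(1369/25) = 54
floor(1369/125) = 10
floor(1369/625) = 2
Total = 339

339 trailing zeros


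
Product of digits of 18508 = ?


1 × 8 × 5 × 0 × 8 = 0


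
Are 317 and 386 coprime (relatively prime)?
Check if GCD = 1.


Euclidean algorithm:
386 = 1 * 317 + 69
317 = 4 * 69 + 41
69 = 1 * 41 + 28
41 = 1 * 28 + 13
28 = 2 * 13 + 2
13 = 6 * 2 + 1
2 = 2 * 1 + 0
GCD(317, 386) = 1

Yes, coprime (GCD = 1)


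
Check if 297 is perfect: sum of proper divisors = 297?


Proper divisors of 297: 1, 3, 9, 11, 27, 33, 99
Sum = 1 + 3 + 9 + 11 + 27 + 33 + 99 = 183

No, 297 is not perfect (183 ≠ 297)


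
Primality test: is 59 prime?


Check divisors up to sqrt(59) = 7.6811
No divisors found.
59 is prime.

Yes, 59 is prime


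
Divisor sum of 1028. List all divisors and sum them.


Divisors of 1028: 1, 2, 4, 257, 514, 1028
Sum = 1 + 2 + 4 + 257 + 514 + 1028 = 1806

σ(1028) = 1806


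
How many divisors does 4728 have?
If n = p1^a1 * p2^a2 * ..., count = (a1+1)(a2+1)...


4728 = 2^3 × 3^1 × 197^1
d(4728) = (3+1) × (1+1) × (1+1) = 16

16 divisors


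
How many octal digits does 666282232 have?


666282232 in base 8 = 4755524370
Number of digits = 10

10 digits (base 8)


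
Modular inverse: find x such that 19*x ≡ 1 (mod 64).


Use the extended Euclidean algorithm on (64, 19); each row r = 64*s + 19*t:
r=64, s=1, t=0
r=19, s=0, t=1
q=3: r=7, s=1, t=-3   [64*(1) + 19*(-3) = 7]
q=2: r=5, s=-2, t=7   [64*(-2) + 19*(7) = 5]
q=1: r=2, s=3, t=-10   [64*(3) + 19*(-10) = 2]
q=2: r=1, s=-8, t=27   [64*(-8) + 19*(27) = 1]
q=2: r=0, s=19, t=-64   [64*(19) + 19*(-64) = 0]
GCD = 1 with t = 27, so 19*(27) ≡ 1 (mod 64)
Inverse = 27 mod 64 = 27
Check: 19 * 27 = 513 ≡ 1 (mod 64)

19^(-1) ≡ 27 (mod 64)


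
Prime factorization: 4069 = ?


4069 / 13 = 313
313 / 313 = 1
4069 = 13 × 313


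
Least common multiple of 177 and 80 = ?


GCD(177, 80) = 1
LCM = 177*80/1 = 14160/1 = 14160

LCM = 14160


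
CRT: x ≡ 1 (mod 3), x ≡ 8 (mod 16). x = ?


M = 3*16 = 48
M1 = M/3 = 16, M2 = M/16 = 3
M1^(-1) mod 3 = 1, M2^(-1) mod 16 = 11
x = 1*16*1 + 8*3*11 = 280
280 mod 48 = 40
Check: 40 mod 3 = 1 ✓, 40 mod 16 = 8 ✓

x ≡ 40 (mod 48)


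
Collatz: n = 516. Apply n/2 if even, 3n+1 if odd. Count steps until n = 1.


516 → 258 → 129 → 388 → 194 → 97 → 292 → 146 → 73 → 220 → 110 → 55 → 166 → 83 → 250 → 125 → 376 → 188 → 94 → 47 → 142 → 71 → 214 → 107 → 322 → 161 → 484 → 242 → 121 → 364 → 182 → 91 → 274 → 137 → 412 → 206 → 103 → 310 → 155 → 466 → 233 → 700 → 350 → 175 → 526 → 263 → 790 → 395 → 1186 → 593 → 1780 → 890 → 445 → 1336 → 668 → 334 → 167 → 502 → 251 → 754 → 377 → 1132 → 566 → 283 → 850 → 425 → 1276 → 638 → 319 → 958 → 479 → 1438 → 719 → 2158 → 1079 → 3238 → 1619 → 4858 → 2429 → 7288 → 3644 → 1822 → 911 → 2734 → 1367 → 4102 → 2051 → 6154 → 3077 → 9232 → 4616 → 2308 → 1154 → 577 → 1732 → 866 → 433 → 1300 → 650 → 325 → 976 → 488 → 244 → 122 → 61 → 184 → 92 → 46 → 23 → 70 → 35 → 106 → 53 → 160 → 80 → 40 → 20 → 10 → 5 → 16 → 8 → 4 → 2 → 1
Total steps = 123

123 steps


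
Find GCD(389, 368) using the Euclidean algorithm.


389 = 1 * 368 + 21
368 = 17 * 21 + 11
21 = 1 * 11 + 10
11 = 1 * 10 + 1
10 = 10 * 1 + 0
GCD = 1


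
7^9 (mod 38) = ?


7^1 mod 38 = 7
7^2 mod 38 = 11
7^3 mod 38 = 1
7^4 mod 38 = 7
7^5 mod 38 = 11
7^6 mod 38 = 1
7^7 mod 38 = 7
7^8 mod 38 = 11
7^9 mod 38 = 1


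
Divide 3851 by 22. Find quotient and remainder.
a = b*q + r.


3851 = 22 * 175 + 1
Check: 3850 + 1 = 3851

q = 175, r = 1


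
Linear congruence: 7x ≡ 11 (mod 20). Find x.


GCD(7, 20) = 1, unique solution
a^(-1) mod 20 = 3
x = 3 * 11 mod 20 = 13

x ≡ 13 (mod 20)


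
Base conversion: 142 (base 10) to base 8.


142 (base 10) = 142 (decimal)
142 (decimal) = 216 (base 8)


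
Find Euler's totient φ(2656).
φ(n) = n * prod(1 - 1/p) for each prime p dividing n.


2656 = 2^5 × 83
Prime factors: 2, 83
φ(2656) = 2656 × (1-1/2) × (1-1/83)
= 2656 × 1/2 × 82/83 = 1312

φ(2656) = 1312


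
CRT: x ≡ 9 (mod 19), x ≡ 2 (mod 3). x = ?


M = 19*3 = 57
M1 = M/19 = 3, M2 = M/3 = 19
M1^(-1) mod 19 = 13, M2^(-1) mod 3 = 1
x = 9*3*13 + 2*19*1 = 389
389 mod 57 = 47
Check: 47 mod 19 = 9 ✓, 47 mod 3 = 2 ✓

x ≡ 47 (mod 57)


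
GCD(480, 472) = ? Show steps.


480 = 1 * 472 + 8
472 = 59 * 8 + 0
GCD = 8


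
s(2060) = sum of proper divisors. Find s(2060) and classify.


Proper divisors: 1, 2, 4, 5, 10, 20, 103, 206, 412, 515, 1030
Sum = 1 + 2 + 4 + 5 + 10 + 20 + 103 + 206 + 412 + 515 + 1030 = 2308
2308 > 2060 → abundant

s(2060) = 2308 (abundant)


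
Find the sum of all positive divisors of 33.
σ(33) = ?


Divisors of 33: 1, 3, 11, 33
Sum = 1 + 3 + 11 + 33 = 48

σ(33) = 48


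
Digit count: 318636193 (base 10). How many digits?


318636193 has 9 digits in base 10
floor(log10(318636193)) + 1 = floor(8.5033) + 1 = 9

9 digits (base 10)


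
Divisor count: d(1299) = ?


1299 = 3^1 × 433^1
d(1299) = (1+1) × (1+1) = 4

4 divisors


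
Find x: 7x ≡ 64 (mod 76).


GCD(7, 76) = 1, unique solution
a^(-1) mod 76 = 11
x = 11 * 64 mod 76 = 20

x ≡ 20 (mod 76)


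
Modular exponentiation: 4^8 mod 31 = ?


4^1 mod 31 = 4
4^2 mod 31 = 16
4^3 mod 31 = 2
4^4 mod 31 = 8
4^5 mod 31 = 1
4^6 mod 31 = 4
4^7 mod 31 = 16
4^8 mod 31 = 2


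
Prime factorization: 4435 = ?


4435 / 5 = 887
887 / 887 = 1
4435 = 5 × 887


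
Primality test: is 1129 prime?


Check divisors up to sqrt(1129) = 33.6006
No divisors found.
1129 is prime.

Yes, 1129 is prime


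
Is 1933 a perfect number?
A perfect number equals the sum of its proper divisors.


Proper divisors of 1933: 1
Sum = 1 = 1

No, 1933 is not perfect (1 ≠ 1933)


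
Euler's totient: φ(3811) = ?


3811 = 37 × 103
Prime factors: 37, 103
φ(3811) = 3811 × (1-1/37) × (1-1/103)
= 3811 × 36/37 × 102/103 = 3672

φ(3811) = 3672


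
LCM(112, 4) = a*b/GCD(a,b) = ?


GCD(112, 4) = 4
LCM = 112*4/4 = 448/4 = 112

LCM = 112


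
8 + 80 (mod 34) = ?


8 + 80 = 88
88 mod 34 = 20


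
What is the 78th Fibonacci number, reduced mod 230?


F(k) mod 230 for k=1..78:
1, 1, 2, 3, 5, 8, 13, 21, 34, 55, 89, 144, 3, 147, 150, 67, 217, 54, 41, 95, 136, 1, 137, 138, 45, 183, 228, 181, 179, 130, 79, 209, 58, 37, 95, 132, 227, 129, 126, 25, 151, 176, 97, 43, 140, 183, 93, 46, 139, 185, 94, 49, 143, 192, 105, 67, 172, 9, 181, 190, 141, 101, 12, 113, 125, 8, 133, 141, 44, 185, 229, 184, 183, 137, 90, 227, 87, 84
F(78) mod 230 = 84


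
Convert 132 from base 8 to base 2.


132 (base 8) = 90 (decimal)
90 (decimal) = 1011010 (base 2)


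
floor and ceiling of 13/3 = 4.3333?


13/3 = 4.3333
floor = 4
ceil = 5

floor = 4, ceil = 5


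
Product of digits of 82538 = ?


8 × 2 × 5 × 3 × 8 = 1920


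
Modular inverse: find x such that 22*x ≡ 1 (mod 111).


Use the extended Euclidean algorithm on (111, 22); each row r = 111*s + 22*t:
r=111, s=1, t=0
r=22, s=0, t=1
q=5: r=1, s=1, t=-5   [111*(1) + 22*(-5) = 1]
q=22: r=0, s=-22, t=111   [111*(-22) + 22*(111) = 0]
GCD = 1 with t = -5, so 22*(-5) ≡ 1 (mod 111)
Inverse = -5 mod 111 = 106
Check: 22 * 106 = 2332 ≡ 1 (mod 111)

22^(-1) ≡ 106 (mod 111)


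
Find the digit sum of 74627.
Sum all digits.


7 + 4 + 6 + 2 + 7 = 26


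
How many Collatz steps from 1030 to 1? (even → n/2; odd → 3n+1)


1030 → 515 → 1546 → 773 → 2320 → 1160 → 580 → 290 → 145 → 436 → 218 → 109 → 328 → 164 → 82 → 41 → 124 → 62 → 31 → 94 → 47 → 142 → 71 → 214 → 107 → 322 → 161 → 484 → 242 → 121 → 364 → 182 → 91 → 274 → 137 → 412 → 206 → 103 → 310 → 155 → 466 → 233 → 700 → 350 → 175 → 526 → 263 → 790 → 395 → 1186 → 593 → 1780 → 890 → 445 → 1336 → 668 → 334 → 167 → 502 → 251 → 754 → 377 → 1132 → 566 → 283 → 850 → 425 → 1276 → 638 → 319 → 958 → 479 → 1438 → 719 → 2158 → 1079 → 3238 → 1619 → 4858 → 2429 → 7288 → 3644 → 1822 → 911 → 2734 → 1367 → 4102 → 2051 → 6154 → 3077 → 9232 → 4616 → 2308 → 1154 → 577 → 1732 → 866 → 433 → 1300 → 650 → 325 → 976 → 488 → 244 → 122 → 61 → 184 → 92 → 46 → 23 → 70 → 35 → 106 → 53 → 160 → 80 → 40 → 20 → 10 → 5 → 16 → 8 → 4 → 2 → 1
Total steps = 124

124 steps


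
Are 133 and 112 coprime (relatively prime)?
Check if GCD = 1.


Euclidean algorithm:
133 = 1 * 112 + 21
112 = 5 * 21 + 7
21 = 3 * 7 + 0
GCD(133, 112) = 7

No, not coprime (GCD = 7)


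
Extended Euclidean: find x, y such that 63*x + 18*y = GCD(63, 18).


Tabular extended Euclidean (each row: r = 63*s + 18*t):
r=63, s=1, t=0
r=18, s=0, t=1
q=3: r=9, s=1, t=-3   [63*(1) + 18*(-3) = 9]
q=2: r=0, s=-2, t=7   [63*(-2) + 18*(7) = 0]
GCD = 9; from the row with r=9: x=1, y=-3
Check: 63*(1) + 18*(-3) = 63 - 54 = 9

GCD = 9, x = 1, y = -3


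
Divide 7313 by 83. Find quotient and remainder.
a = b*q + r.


7313 = 83 * 88 + 9
Check: 7304 + 9 = 7313

q = 88, r = 9


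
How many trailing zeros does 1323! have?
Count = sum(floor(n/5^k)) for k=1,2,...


floor(1323/5) = 264
floor(1323/25) = 52
floor(1323/125) = 10
floor(1323/625) = 2
Total = 328

328 trailing zeros


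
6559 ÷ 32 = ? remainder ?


6559 = 32 * 204 + 31
Check: 6528 + 31 = 6559

q = 204, r = 31


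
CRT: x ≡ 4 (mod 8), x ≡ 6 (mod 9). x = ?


M = 8*9 = 72
M1 = M/8 = 9, M2 = M/9 = 8
M1^(-1) mod 8 = 1, M2^(-1) mod 9 = 8
x = 4*9*1 + 6*8*8 = 420
420 mod 72 = 60
Check: 60 mod 8 = 4 ✓, 60 mod 9 = 6 ✓

x ≡ 60 (mod 72)


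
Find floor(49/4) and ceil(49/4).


49/4 = 12.2500
floor = 12
ceil = 13

floor = 12, ceil = 13


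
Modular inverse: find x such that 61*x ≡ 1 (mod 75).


Use the extended Euclidean algorithm on (75, 61); each row r = 75*s + 61*t:
r=75, s=1, t=0
r=61, s=0, t=1
q=1: r=14, s=1, t=-1   [75*(1) + 61*(-1) = 14]
q=4: r=5, s=-4, t=5   [75*(-4) + 61*(5) = 5]
q=2: r=4, s=9, t=-11   [75*(9) + 61*(-11) = 4]
q=1: r=1, s=-13, t=16   [75*(-13) + 61*(16) = 1]
q=4: r=0, s=61, t=-75   [75*(61) + 61*(-75) = 0]
GCD = 1 with t = 16, so 61*(16) ≡ 1 (mod 75)
Inverse = 16 mod 75 = 16
Check: 61 * 16 = 976 ≡ 1 (mod 75)

61^(-1) ≡ 16 (mod 75)


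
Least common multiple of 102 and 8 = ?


GCD(102, 8) = 2
LCM = 102*8/2 = 816/2 = 408

LCM = 408


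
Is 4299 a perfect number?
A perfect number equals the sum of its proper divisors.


Proper divisors of 4299: 1, 3, 1433
Sum = 1 + 3 + 1433 = 1437

No, 4299 is not perfect (1437 ≠ 4299)


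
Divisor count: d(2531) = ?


2531 = 2531^1
d(2531) = (1+1) = 2

2 divisors


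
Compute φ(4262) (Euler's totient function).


4262 = 2 × 2131
Prime factors: 2, 2131
φ(4262) = 4262 × (1-1/2) × (1-1/2131)
= 4262 × 1/2 × 2130/2131 = 2130

φ(4262) = 2130


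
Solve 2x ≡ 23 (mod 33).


GCD(2, 33) = 1, unique solution
a^(-1) mod 33 = 17
x = 17 * 23 mod 33 = 28

x ≡ 28 (mod 33)


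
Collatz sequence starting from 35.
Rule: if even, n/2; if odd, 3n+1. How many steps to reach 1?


35 → 106 → 53 → 160 → 80 → 40 → 20 → 10 → 5 → 16 → 8 → 4 → 2 → 1
Total steps = 13

13 steps


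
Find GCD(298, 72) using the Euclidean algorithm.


298 = 4 * 72 + 10
72 = 7 * 10 + 2
10 = 5 * 2 + 0
GCD = 2


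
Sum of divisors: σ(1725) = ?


Divisors of 1725: 1, 3, 5, 15, 23, 25, 69, 75, 115, 345, 575, 1725
Sum = 1 + 3 + 5 + 15 + 23 + 25 + 69 + 75 + 115 + 345 + 575 + 1725 = 2976

σ(1725) = 2976


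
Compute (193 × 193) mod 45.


193 × 193 = 37249
37249 mod 45 = 34


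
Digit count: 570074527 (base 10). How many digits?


570074527 has 9 digits in base 10
floor(log10(570074527)) + 1 = floor(8.7559) + 1 = 9

9 digits (base 10)


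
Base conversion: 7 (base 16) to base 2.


7 (base 16) = 7 (decimal)
7 (decimal) = 111 (base 2)


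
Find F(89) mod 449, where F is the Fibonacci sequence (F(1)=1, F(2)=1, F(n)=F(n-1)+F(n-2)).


F(k) mod 449 for k=1..89:
1, 1, 2, 3, 5, 8, 13, 21, 34, 55, 89, 144, 233, 377, 161, 89, 250, 339, 140, 30, 170, 200, 370, 121, 42, 163, 205, 368, 124, 43, 167, 210, 377, 138, 66, 204, 270, 25, 295, 320, 166, 37, 203, 240, 443, 234, 228, 13, 241, 254, 46, 300, 346, 197, 94, 291, 385, 227, 163, 390, 104, 45, 149, 194, 343, 88, 431, 70, 52, 122, 174, 296, 21, 317, 338, 206, 95, 301, 396, 248, 195, 443, 189, 183, 372, 106, 29, 135, 164
F(89) mod 449 = 164


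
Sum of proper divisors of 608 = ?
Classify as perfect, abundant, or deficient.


Proper divisors: 1, 2, 4, 8, 16, 19, 32, 38, 76, 152, 304
Sum = 1 + 2 + 4 + 8 + 16 + 19 + 32 + 38 + 76 + 152 + 304 = 652
652 > 608 → abundant

s(608) = 652 (abundant)


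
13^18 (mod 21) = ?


13^1 mod 21 = 13
13^2 mod 21 = 1
13^3 mod 21 = 13
13^4 mod 21 = 1
13^5 mod 21 = 13
13^6 mod 21 = 1
13^7 mod 21 = 13
13^8 mod 21 = 1
13^9 mod 21 = 13
13^10 mod 21 = 1
13^11 mod 21 = 13
13^12 mod 21 = 1
13^13 mod 21 = 13
13^14 mod 21 = 1
13^15 mod 21 = 13
13^16 mod 21 = 1
13^17 mod 21 = 13
13^18 mod 21 = 1


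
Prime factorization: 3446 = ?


3446 / 2 = 1723
1723 / 1723 = 1
3446 = 2 × 1723


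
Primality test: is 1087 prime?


Check divisors up to sqrt(1087) = 32.9697
No divisors found.
1087 is prime.

Yes, 1087 is prime


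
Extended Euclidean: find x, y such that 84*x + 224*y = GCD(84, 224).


Tabular extended Euclidean (each row: r = 84*s + 224*t):
r=84, s=1, t=0
r=224, s=0, t=1
q=0: r=84, s=1, t=0   [84*(1) + 224*(0) = 84]
q=2: r=56, s=-2, t=1   [84*(-2) + 224*(1) = 56]
q=1: r=28, s=3, t=-1   [84*(3) + 224*(-1) = 28]
q=2: r=0, s=-8, t=3   [84*(-8) + 224*(3) = 0]
GCD = 28; from the row with r=28: x=3, y=-1
Check: 84*(3) + 224*(-1) = 252 - 224 = 28

GCD = 28, x = 3, y = -1


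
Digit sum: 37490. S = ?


3 + 7 + 4 + 9 + 0 = 23


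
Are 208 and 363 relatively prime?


Euclidean algorithm:
363 = 1 * 208 + 155
208 = 1 * 155 + 53
155 = 2 * 53 + 49
53 = 1 * 49 + 4
49 = 12 * 4 + 1
4 = 4 * 1 + 0
GCD(208, 363) = 1

Yes, coprime (GCD = 1)


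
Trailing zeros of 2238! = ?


floor(2238/5) = 447
floor(2238/25) = 89
floor(2238/125) = 17
floor(2238/625) = 3
Total = 556

556 trailing zeros


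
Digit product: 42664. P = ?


4 × 2 × 6 × 6 × 4 = 1152


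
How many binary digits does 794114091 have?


794114091 in base 2 = 101111010101010011100000101011
Number of digits = 30

30 digits (base 2)


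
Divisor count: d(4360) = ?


4360 = 2^3 × 5^1 × 109^1
d(4360) = (3+1) × (1+1) × (1+1) = 16

16 divisors


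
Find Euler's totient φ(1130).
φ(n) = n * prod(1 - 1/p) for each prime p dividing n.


1130 = 2 × 5 × 113
Prime factors: 2, 5, 113
φ(1130) = 1130 × (1-1/2) × (1-1/5) × (1-1/113)
= 1130 × 1/2 × 4/5 × 112/113 = 448

φ(1130) = 448


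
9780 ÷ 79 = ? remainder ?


9780 = 79 * 123 + 63
Check: 9717 + 63 = 9780

q = 123, r = 63


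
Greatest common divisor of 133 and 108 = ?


133 = 1 * 108 + 25
108 = 4 * 25 + 8
25 = 3 * 8 + 1
8 = 8 * 1 + 0
GCD = 1


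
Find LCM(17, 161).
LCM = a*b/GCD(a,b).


GCD(17, 161) = 1
LCM = 17*161/1 = 2737/1 = 2737

LCM = 2737


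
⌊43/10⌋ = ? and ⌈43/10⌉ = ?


43/10 = 4.3000
floor = 4
ceil = 5

floor = 4, ceil = 5


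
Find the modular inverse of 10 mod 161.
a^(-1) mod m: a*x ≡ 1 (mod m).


Use the extended Euclidean algorithm on (161, 10); each row r = 161*s + 10*t:
r=161, s=1, t=0
r=10, s=0, t=1
q=16: r=1, s=1, t=-16   [161*(1) + 10*(-16) = 1]
q=10: r=0, s=-10, t=161   [161*(-10) + 10*(161) = 0]
GCD = 1 with t = -16, so 10*(-16) ≡ 1 (mod 161)
Inverse = -16 mod 161 = 145
Check: 10 * 145 = 1450 ≡ 1 (mod 161)

10^(-1) ≡ 145 (mod 161)


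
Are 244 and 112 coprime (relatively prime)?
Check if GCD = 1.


Euclidean algorithm:
244 = 2 * 112 + 20
112 = 5 * 20 + 12
20 = 1 * 12 + 8
12 = 1 * 8 + 4
8 = 2 * 4 + 0
GCD(244, 112) = 4

No, not coprime (GCD = 4)


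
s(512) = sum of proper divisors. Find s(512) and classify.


Proper divisors: 1, 2, 4, 8, 16, 32, 64, 128, 256
Sum = 1 + 2 + 4 + 8 + 16 + 32 + 64 + 128 + 256 = 511
511 < 512 → deficient

s(512) = 511 (deficient)


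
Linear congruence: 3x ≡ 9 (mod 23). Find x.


GCD(3, 23) = 1, unique solution
a^(-1) mod 23 = 8
x = 8 * 9 mod 23 = 3

x ≡ 3 (mod 23)


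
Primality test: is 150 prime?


150 / 2 = 75 (exact division)
150 is NOT prime.

No, 150 is not prime


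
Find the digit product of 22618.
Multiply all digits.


2 × 2 × 6 × 1 × 8 = 192


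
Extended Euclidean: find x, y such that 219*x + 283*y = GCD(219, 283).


Tabular extended Euclidean (each row: r = 219*s + 283*t):
r=219, s=1, t=0
r=283, s=0, t=1
q=0: r=219, s=1, t=0   [219*(1) + 283*(0) = 219]
q=1: r=64, s=-1, t=1   [219*(-1) + 283*(1) = 64]
q=3: r=27, s=4, t=-3   [219*(4) + 283*(-3) = 27]
q=2: r=10, s=-9, t=7   [219*(-9) + 283*(7) = 10]
q=2: r=7, s=22, t=-17   [219*(22) + 283*(-17) = 7]
q=1: r=3, s=-31, t=24   [219*(-31) + 283*(24) = 3]
q=2: r=1, s=84, t=-65   [219*(84) + 283*(-65) = 1]
q=3: r=0, s=-283, t=219   [219*(-283) + 283*(219) = 0]
GCD = 1; from the row with r=1: x=84, y=-65
Check: 219*(84) + 283*(-65) = 18396 - 18395 = 1

GCD = 1, x = 84, y = -65


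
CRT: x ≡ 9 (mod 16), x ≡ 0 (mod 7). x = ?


M = 16*7 = 112
M1 = M/16 = 7, M2 = M/7 = 16
M1^(-1) mod 16 = 7, M2^(-1) mod 7 = 4
x = 9*7*7 + 0*16*4 = 441
441 mod 112 = 105
Check: 105 mod 16 = 9 ✓, 105 mod 7 = 0 ✓

x ≡ 105 (mod 112)


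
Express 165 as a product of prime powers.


165 / 3 = 55
55 / 5 = 11
11 / 11 = 1
165 = 3 × 5 × 11


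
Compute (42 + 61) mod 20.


42 + 61 = 103
103 mod 20 = 3


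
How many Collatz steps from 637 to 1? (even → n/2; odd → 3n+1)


637 → 1912 → 956 → 478 → 239 → 718 → 359 → 1078 → 539 → 1618 → 809 → 2428 → 1214 → 607 → 1822 → 911 → 2734 → 1367 → 4102 → 2051 → 6154 → 3077 → 9232 → 4616 → 2308 → 1154 → 577 → 1732 → 866 → 433 → 1300 → 650 → 325 → 976 → 488 → 244 → 122 → 61 → 184 → 92 → 46 → 23 → 70 → 35 → 106 → 53 → 160 → 80 → 40 → 20 → 10 → 5 → 16 → 8 → 4 → 2 → 1
Total steps = 56

56 steps


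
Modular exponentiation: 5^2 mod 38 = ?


5^1 mod 38 = 5
5^2 mod 38 = 25


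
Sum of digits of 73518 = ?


7 + 3 + 5 + 1 + 8 = 24


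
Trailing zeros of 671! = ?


floor(671/5) = 134
floor(671/25) = 26
floor(671/125) = 5
floor(671/625) = 1
Total = 166

166 trailing zeros


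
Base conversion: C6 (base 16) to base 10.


C6 (base 16) = 198 (decimal)
198 (decimal) = 198 (base 10)


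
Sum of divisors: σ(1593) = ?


Divisors of 1593: 1, 3, 9, 27, 59, 177, 531, 1593
Sum = 1 + 3 + 9 + 27 + 59 + 177 + 531 + 1593 = 2400

σ(1593) = 2400


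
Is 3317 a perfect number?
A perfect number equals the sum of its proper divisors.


Proper divisors of 3317: 1, 31, 107
Sum = 1 + 31 + 107 = 139

No, 3317 is not perfect (139 ≠ 3317)


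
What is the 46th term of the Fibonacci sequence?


Sequence: 1, 1, 2, 3, 5, 8, 13, 21, 34, 55, 89, 144, 233, 377, 610, 987, 1597, 2584, 4181, 6765, 10946, 17711, 28657, 46368, 75025, 121393, 196418, 317811, 514229, 832040, 1346269, 2178309, 3524578, 5702887, 9227465, 14930352, 24157817, 39088169, 63245986, 102334155, 165580141, 267914296, 433494437, 701408733, 1134903170, 1836311903
F(46) = 1836311903


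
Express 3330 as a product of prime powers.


3330 / 2 = 1665
1665 / 3 = 555
555 / 3 = 185
185 / 5 = 37
37 / 37 = 1
3330 = 2 × 3^2 × 5 × 37


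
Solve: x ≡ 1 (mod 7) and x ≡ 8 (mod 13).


M = 7*13 = 91
M1 = M/7 = 13, M2 = M/13 = 7
M1^(-1) mod 7 = 6, M2^(-1) mod 13 = 2
x = 1*13*6 + 8*7*2 = 190
190 mod 91 = 8
Check: 8 mod 7 = 1 ✓, 8 mod 13 = 8 ✓

x ≡ 8 (mod 91)


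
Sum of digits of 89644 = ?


8 + 9 + 6 + 4 + 4 = 31


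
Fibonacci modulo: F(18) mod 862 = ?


F(k) mod 862 for k=1..18:
1, 1, 2, 3, 5, 8, 13, 21, 34, 55, 89, 144, 233, 377, 610, 125, 735, 860
F(18) mod 862 = 860


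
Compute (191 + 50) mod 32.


191 + 50 = 241
241 mod 32 = 17


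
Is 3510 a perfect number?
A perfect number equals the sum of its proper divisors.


Proper divisors of 3510: 1, 2, 3, 5, 6, 9, 10, 13, 15, 18, 26, 27, 30, 39, 45, 54, 65, 78, 90, 117, 130, 135, 195, 234, 270, 351, 390, 585, 702, 1170, 1755
Sum = 1 + 2 + 3 + 5 + 6 + 9 + 10 + 13 + 15 + 18 + 26 + 27 + 30 + 39 + 45 + 54 + 65 + 78 + 90 + 117 + 130 + 135 + 195 + 234 + 270 + 351 + 390 + 585 + 702 + 1170 + 1755 = 6570

No, 3510 is not perfect (6570 ≠ 3510)


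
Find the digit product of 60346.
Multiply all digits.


6 × 0 × 3 × 4 × 6 = 0


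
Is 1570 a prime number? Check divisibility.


1570 / 2 = 785 (exact division)
1570 is NOT prime.

No, 1570 is not prime


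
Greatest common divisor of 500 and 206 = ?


500 = 2 * 206 + 88
206 = 2 * 88 + 30
88 = 2 * 30 + 28
30 = 1 * 28 + 2
28 = 14 * 2 + 0
GCD = 2


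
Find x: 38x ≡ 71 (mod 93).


GCD(38, 93) = 1, unique solution
a^(-1) mod 93 = 71
x = 71 * 71 mod 93 = 19

x ≡ 19 (mod 93)


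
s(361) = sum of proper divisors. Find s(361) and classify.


Proper divisors: 1, 19
Sum = 1 + 19 = 20
20 < 361 → deficient

s(361) = 20 (deficient)


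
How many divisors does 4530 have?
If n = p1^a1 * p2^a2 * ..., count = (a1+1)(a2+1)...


4530 = 2^1 × 3^1 × 5^1 × 151^1
d(4530) = (1+1) × (1+1) × (1+1) × (1+1) = 16

16 divisors


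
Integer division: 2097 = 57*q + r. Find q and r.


2097 = 57 * 36 + 45
Check: 2052 + 45 = 2097

q = 36, r = 45


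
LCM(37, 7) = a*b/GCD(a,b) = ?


GCD(37, 7) = 1
LCM = 37*7/1 = 259/1 = 259

LCM = 259


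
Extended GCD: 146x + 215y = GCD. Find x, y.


Tabular extended Euclidean (each row: r = 146*s + 215*t):
r=146, s=1, t=0
r=215, s=0, t=1
q=0: r=146, s=1, t=0   [146*(1) + 215*(0) = 146]
q=1: r=69, s=-1, t=1   [146*(-1) + 215*(1) = 69]
q=2: r=8, s=3, t=-2   [146*(3) + 215*(-2) = 8]
q=8: r=5, s=-25, t=17   [146*(-25) + 215*(17) = 5]
q=1: r=3, s=28, t=-19   [146*(28) + 215*(-19) = 3]
q=1: r=2, s=-53, t=36   [146*(-53) + 215*(36) = 2]
q=1: r=1, s=81, t=-55   [146*(81) + 215*(-55) = 1]
q=2: r=0, s=-215, t=146   [146*(-215) + 215*(146) = 0]
GCD = 1; from the row with r=1: x=81, y=-55
Check: 146*(81) + 215*(-55) = 11826 - 11825 = 1

GCD = 1, x = 81, y = -55


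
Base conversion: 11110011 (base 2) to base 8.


11110011 (base 2) = 243 (decimal)
243 (decimal) = 363 (base 8)


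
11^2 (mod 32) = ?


11^1 mod 32 = 11
11^2 mod 32 = 25


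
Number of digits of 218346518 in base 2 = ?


218346518 in base 2 = 1101000000111011010000010110
Number of digits = 28

28 digits (base 2)


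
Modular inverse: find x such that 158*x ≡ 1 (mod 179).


Use the extended Euclidean algorithm on (179, 158); each row r = 179*s + 158*t:
r=179, s=1, t=0
r=158, s=0, t=1
q=1: r=21, s=1, t=-1   [179*(1) + 158*(-1) = 21]
q=7: r=11, s=-7, t=8   [179*(-7) + 158*(8) = 11]
q=1: r=10, s=8, t=-9   [179*(8) + 158*(-9) = 10]
q=1: r=1, s=-15, t=17   [179*(-15) + 158*(17) = 1]
q=10: r=0, s=158, t=-179   [179*(158) + 158*(-179) = 0]
GCD = 1 with t = 17, so 158*(17) ≡ 1 (mod 179)
Inverse = 17 mod 179 = 17
Check: 158 * 17 = 2686 ≡ 1 (mod 179)

158^(-1) ≡ 17 (mod 179)


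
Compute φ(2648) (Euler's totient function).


2648 = 2^3 × 331
Prime factors: 2, 331
φ(2648) = 2648 × (1-1/2) × (1-1/331)
= 2648 × 1/2 × 330/331 = 1320

φ(2648) = 1320


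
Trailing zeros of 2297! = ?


floor(2297/5) = 459
floor(2297/25) = 91
floor(2297/125) = 18
floor(2297/625) = 3
Total = 571

571 trailing zeros


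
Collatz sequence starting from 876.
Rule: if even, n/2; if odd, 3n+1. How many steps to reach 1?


876 → 438 → 219 → 658 → 329 → 988 → 494 → 247 → 742 → 371 → 1114 → 557 → 1672 → 836 → 418 → 209 → 628 → 314 → 157 → 472 → 236 → 118 → 59 → 178 → 89 → 268 → 134 → 67 → 202 → 101 → 304 → 152 → 76 → 38 → 19 → 58 → 29 → 88 → 44 → 22 → 11 → 34 → 17 → 52 → 26 → 13 → 40 → 20 → 10 → 5 → 16 → 8 → 4 → 2 → 1
Total steps = 54

54 steps


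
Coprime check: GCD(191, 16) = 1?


Euclidean algorithm:
191 = 11 * 16 + 15
16 = 1 * 15 + 1
15 = 15 * 1 + 0
GCD(191, 16) = 1

Yes, coprime (GCD = 1)


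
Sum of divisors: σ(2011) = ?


Divisors of 2011: 1, 2011
Sum = 1 + 2011 = 2012

σ(2011) = 2012


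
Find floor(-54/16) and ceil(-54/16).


-54/16 = -3.3750
floor = -4
ceil = -3

floor = -4, ceil = -3


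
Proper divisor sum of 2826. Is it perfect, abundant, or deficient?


Proper divisors: 1, 2, 3, 6, 9, 18, 157, 314, 471, 942, 1413
Sum = 1 + 2 + 3 + 6 + 9 + 18 + 157 + 314 + 471 + 942 + 1413 = 3336
3336 > 2826 → abundant

s(2826) = 3336 (abundant)


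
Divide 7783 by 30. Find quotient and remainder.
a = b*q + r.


7783 = 30 * 259 + 13
Check: 7770 + 13 = 7783

q = 259, r = 13


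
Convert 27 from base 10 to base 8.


27 (base 10) = 27 (decimal)
27 (decimal) = 33 (base 8)


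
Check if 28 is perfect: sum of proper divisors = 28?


Proper divisors of 28: 1, 2, 4, 7, 14
Sum = 1 + 2 + 4 + 7 + 14 = 28

Yes, 28 is perfect (28 = 28)


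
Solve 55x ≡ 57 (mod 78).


GCD(55, 78) = 1, unique solution
a^(-1) mod 78 = 61
x = 61 * 57 mod 78 = 45

x ≡ 45 (mod 78)


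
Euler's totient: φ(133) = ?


133 = 7 × 19
Prime factors: 7, 19
φ(133) = 133 × (1-1/7) × (1-1/19)
= 133 × 6/7 × 18/19 = 108

φ(133) = 108


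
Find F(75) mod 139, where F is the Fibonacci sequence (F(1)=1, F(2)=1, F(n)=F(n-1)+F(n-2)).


F(k) mod 139 for k=1..75:
1, 1, 2, 3, 5, 8, 13, 21, 34, 55, 89, 5, 94, 99, 54, 14, 68, 82, 11, 93, 104, 58, 23, 81, 104, 46, 11, 57, 68, 125, 54, 40, 94, 134, 89, 84, 34, 118, 13, 131, 5, 136, 2, 138, 1, 0, 1, 1, 2, 3, 5, 8, 13, 21, 34, 55, 89, 5, 94, 99, 54, 14, 68, 82, 11, 93, 104, 58, 23, 81, 104, 46, 11, 57, 68
F(75) mod 139 = 68


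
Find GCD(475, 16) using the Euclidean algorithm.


475 = 29 * 16 + 11
16 = 1 * 11 + 5
11 = 2 * 5 + 1
5 = 5 * 1 + 0
GCD = 1


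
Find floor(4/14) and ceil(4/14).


4/14 = 0.2857
floor = 0
ceil = 1

floor = 0, ceil = 1


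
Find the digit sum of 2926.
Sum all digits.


2 + 9 + 2 + 6 = 19


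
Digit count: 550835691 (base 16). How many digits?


550835691 in base 16 = 20D515EB
Number of digits = 8

8 digits (base 16)


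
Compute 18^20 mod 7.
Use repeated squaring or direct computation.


18^1 mod 7 = 4
18^2 mod 7 = 2
18^3 mod 7 = 1
18^4 mod 7 = 4
18^5 mod 7 = 2
18^6 mod 7 = 1
18^7 mod 7 = 4
18^8 mod 7 = 2
18^9 mod 7 = 1
18^10 mod 7 = 4
18^11 mod 7 = 2
18^12 mod 7 = 1
18^13 mod 7 = 4
18^14 mod 7 = 2
18^15 mod 7 = 1
18^16 mod 7 = 4
18^17 mod 7 = 2
18^18 mod 7 = 1
18^19 mod 7 = 4
18^20 mod 7 = 2


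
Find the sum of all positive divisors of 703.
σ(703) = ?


Divisors of 703: 1, 19, 37, 703
Sum = 1 + 19 + 37 + 703 = 760

σ(703) = 760


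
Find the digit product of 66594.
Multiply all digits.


6 × 6 × 5 × 9 × 4 = 6480


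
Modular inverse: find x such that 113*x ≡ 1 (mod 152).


Use the extended Euclidean algorithm on (152, 113); each row r = 152*s + 113*t:
r=152, s=1, t=0
r=113, s=0, t=1
q=1: r=39, s=1, t=-1   [152*(1) + 113*(-1) = 39]
q=2: r=35, s=-2, t=3   [152*(-2) + 113*(3) = 35]
q=1: r=4, s=3, t=-4   [152*(3) + 113*(-4) = 4]
q=8: r=3, s=-26, t=35   [152*(-26) + 113*(35) = 3]
q=1: r=1, s=29, t=-39   [152*(29) + 113*(-39) = 1]
q=3: r=0, s=-113, t=152   [152*(-113) + 113*(152) = 0]
GCD = 1 with t = -39, so 113*(-39) ≡ 1 (mod 152)
Inverse = -39 mod 152 = 113
Check: 113 * 113 = 12769 ≡ 1 (mod 152)

113^(-1) ≡ 113 (mod 152)


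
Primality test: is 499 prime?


Check divisors up to sqrt(499) = 22.3383
No divisors found.
499 is prime.

Yes, 499 is prime


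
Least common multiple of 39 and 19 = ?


GCD(39, 19) = 1
LCM = 39*19/1 = 741/1 = 741

LCM = 741


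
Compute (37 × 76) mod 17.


37 × 76 = 2812
2812 mod 17 = 7


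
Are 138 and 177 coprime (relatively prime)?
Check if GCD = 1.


Euclidean algorithm:
177 = 1 * 138 + 39
138 = 3 * 39 + 21
39 = 1 * 21 + 18
21 = 1 * 18 + 3
18 = 6 * 3 + 0
GCD(138, 177) = 3

No, not coprime (GCD = 3)


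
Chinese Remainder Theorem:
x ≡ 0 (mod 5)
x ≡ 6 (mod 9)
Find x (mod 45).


M = 5*9 = 45
M1 = M/5 = 9, M2 = M/9 = 5
M1^(-1) mod 5 = 4, M2^(-1) mod 9 = 2
x = 0*9*4 + 6*5*2 = 60
60 mod 45 = 15
Check: 15 mod 5 = 0 ✓, 15 mod 9 = 6 ✓

x ≡ 15 (mod 45)


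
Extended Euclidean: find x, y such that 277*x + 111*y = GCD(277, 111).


Tabular extended Euclidean (each row: r = 277*s + 111*t):
r=277, s=1, t=0
r=111, s=0, t=1
q=2: r=55, s=1, t=-2   [277*(1) + 111*(-2) = 55]
q=2: r=1, s=-2, t=5   [277*(-2) + 111*(5) = 1]
q=55: r=0, s=111, t=-277   [277*(111) + 111*(-277) = 0]
GCD = 1; from the row with r=1: x=-2, y=5
Check: 277*(-2) + 111*(5) = -554 + 555 = 1

GCD = 1, x = -2, y = 5


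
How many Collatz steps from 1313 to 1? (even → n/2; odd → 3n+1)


1313 → 3940 → 1970 → 985 → 2956 → 1478 → 739 → 2218 → 1109 → 3328 → 1664 → 832 → 416 → 208 → 104 → 52 → 26 → 13 → 40 → 20 → 10 → 5 → 16 → 8 → 4 → 2 → 1
Total steps = 26

26 steps


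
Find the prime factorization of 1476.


1476 / 2 = 738
738 / 2 = 369
369 / 3 = 123
123 / 3 = 41
41 / 41 = 1
1476 = 2^2 × 3^2 × 41


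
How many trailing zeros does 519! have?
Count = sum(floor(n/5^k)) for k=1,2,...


floor(519/5) = 103
floor(519/25) = 20
floor(519/125) = 4
Total = 127

127 trailing zeros


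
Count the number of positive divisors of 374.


374 = 2^1 × 11^1 × 17^1
d(374) = (1+1) × (1+1) × (1+1) = 8

8 divisors


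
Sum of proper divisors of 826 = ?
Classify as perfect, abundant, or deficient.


Proper divisors: 1, 2, 7, 14, 59, 118, 413
Sum = 1 + 2 + 7 + 14 + 59 + 118 + 413 = 614
614 < 826 → deficient

s(826) = 614 (deficient)


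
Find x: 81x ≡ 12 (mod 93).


GCD(81, 93) = 3 divides 12
Divide: 27x ≡ 4 (mod 31)
x ≡ 30 (mod 31)


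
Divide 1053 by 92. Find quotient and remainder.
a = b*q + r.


1053 = 92 * 11 + 41
Check: 1012 + 41 = 1053

q = 11, r = 41


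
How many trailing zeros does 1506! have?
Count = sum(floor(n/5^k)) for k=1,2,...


floor(1506/5) = 301
floor(1506/25) = 60
floor(1506/125) = 12
floor(1506/625) = 2
Total = 375

375 trailing zeros


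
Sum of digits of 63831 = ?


6 + 3 + 8 + 3 + 1 = 21


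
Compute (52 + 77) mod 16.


52 + 77 = 129
129 mod 16 = 1


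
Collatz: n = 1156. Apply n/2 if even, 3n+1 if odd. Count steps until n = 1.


1156 → 578 → 289 → 868 → 434 → 217 → 652 → 326 → 163 → 490 → 245 → 736 → 368 → 184 → 92 → 46 → 23 → 70 → 35 → 106 → 53 → 160 → 80 → 40 → 20 → 10 → 5 → 16 → 8 → 4 → 2 → 1
Total steps = 31

31 steps


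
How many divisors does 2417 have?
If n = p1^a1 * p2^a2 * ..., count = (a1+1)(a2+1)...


2417 = 2417^1
d(2417) = (1+1) = 2

2 divisors


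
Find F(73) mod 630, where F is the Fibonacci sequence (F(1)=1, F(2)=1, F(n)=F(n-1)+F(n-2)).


F(k) mod 630 for k=1..73:
1, 1, 2, 3, 5, 8, 13, 21, 34, 55, 89, 144, 233, 377, 610, 357, 337, 64, 401, 465, 236, 71, 307, 378, 55, 433, 488, 291, 149, 440, 589, 399, 358, 127, 485, 612, 467, 449, 286, 105, 391, 496, 257, 123, 380, 503, 253, 126, 379, 505, 254, 129, 383, 512, 265, 147, 412, 559, 341, 270, 611, 251, 232, 483, 85, 568, 23, 591, 614, 575, 559, 504, 433
F(73) mod 630 = 433


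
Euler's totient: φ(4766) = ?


4766 = 2 × 2383
Prime factors: 2, 2383
φ(4766) = 4766 × (1-1/2) × (1-1/2383)
= 4766 × 1/2 × 2382/2383 = 2382

φ(4766) = 2382


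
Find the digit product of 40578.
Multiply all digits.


4 × 0 × 5 × 7 × 8 = 0


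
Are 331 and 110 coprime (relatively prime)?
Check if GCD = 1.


Euclidean algorithm:
331 = 3 * 110 + 1
110 = 110 * 1 + 0
GCD(331, 110) = 1

Yes, coprime (GCD = 1)


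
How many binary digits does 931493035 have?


931493035 in base 2 = 110111100001010111010010101011
Number of digits = 30

30 digits (base 2)


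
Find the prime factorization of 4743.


4743 / 3 = 1581
1581 / 3 = 527
527 / 17 = 31
31 / 31 = 1
4743 = 3^2 × 17 × 31


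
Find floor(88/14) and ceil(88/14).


88/14 = 6.2857
floor = 6
ceil = 7

floor = 6, ceil = 7


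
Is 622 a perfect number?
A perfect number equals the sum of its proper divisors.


Proper divisors of 622: 1, 2, 311
Sum = 1 + 2 + 311 = 314

No, 622 is not perfect (314 ≠ 622)


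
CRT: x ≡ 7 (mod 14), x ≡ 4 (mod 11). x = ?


M = 14*11 = 154
M1 = M/14 = 11, M2 = M/11 = 14
M1^(-1) mod 14 = 9, M2^(-1) mod 11 = 4
x = 7*11*9 + 4*14*4 = 917
917 mod 154 = 147
Check: 147 mod 14 = 7 ✓, 147 mod 11 = 4 ✓

x ≡ 147 (mod 154)


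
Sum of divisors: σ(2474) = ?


Divisors of 2474: 1, 2, 1237, 2474
Sum = 1 + 2 + 1237 + 2474 = 3714

σ(2474) = 3714


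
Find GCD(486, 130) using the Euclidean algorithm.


486 = 3 * 130 + 96
130 = 1 * 96 + 34
96 = 2 * 34 + 28
34 = 1 * 28 + 6
28 = 4 * 6 + 4
6 = 1 * 4 + 2
4 = 2 * 2 + 0
GCD = 2


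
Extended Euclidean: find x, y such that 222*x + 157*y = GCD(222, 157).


Tabular extended Euclidean (each row: r = 222*s + 157*t):
r=222, s=1, t=0
r=157, s=0, t=1
q=1: r=65, s=1, t=-1   [222*(1) + 157*(-1) = 65]
q=2: r=27, s=-2, t=3   [222*(-2) + 157*(3) = 27]
q=2: r=11, s=5, t=-7   [222*(5) + 157*(-7) = 11]
q=2: r=5, s=-12, t=17   [222*(-12) + 157*(17) = 5]
q=2: r=1, s=29, t=-41   [222*(29) + 157*(-41) = 1]
q=5: r=0, s=-157, t=222   [222*(-157) + 157*(222) = 0]
GCD = 1; from the row with r=1: x=29, y=-41
Check: 222*(29) + 157*(-41) = 6438 - 6437 = 1

GCD = 1, x = 29, y = -41


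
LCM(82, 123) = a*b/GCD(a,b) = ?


GCD(82, 123) = 41
LCM = 82*123/41 = 10086/41 = 246

LCM = 246


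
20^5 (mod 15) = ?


20^1 mod 15 = 5
20^2 mod 15 = 10
20^3 mod 15 = 5
20^4 mod 15 = 10
20^5 mod 15 = 5


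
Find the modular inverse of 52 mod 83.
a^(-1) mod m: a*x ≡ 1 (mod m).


Use the extended Euclidean algorithm on (83, 52); each row r = 83*s + 52*t:
r=83, s=1, t=0
r=52, s=0, t=1
q=1: r=31, s=1, t=-1   [83*(1) + 52*(-1) = 31]
q=1: r=21, s=-1, t=2   [83*(-1) + 52*(2) = 21]
q=1: r=10, s=2, t=-3   [83*(2) + 52*(-3) = 10]
q=2: r=1, s=-5, t=8   [83*(-5) + 52*(8) = 1]
q=10: r=0, s=52, t=-83   [83*(52) + 52*(-83) = 0]
GCD = 1 with t = 8, so 52*(8) ≡ 1 (mod 83)
Inverse = 8 mod 83 = 8
Check: 52 * 8 = 416 ≡ 1 (mod 83)

52^(-1) ≡ 8 (mod 83)


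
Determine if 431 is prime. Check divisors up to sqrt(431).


Check divisors up to sqrt(431) = 20.7605
No divisors found.
431 is prime.

Yes, 431 is prime


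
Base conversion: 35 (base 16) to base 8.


35 (base 16) = 53 (decimal)
53 (decimal) = 65 (base 8)


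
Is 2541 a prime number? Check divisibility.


2541 / 3 = 847 (exact division)
2541 is NOT prime.

No, 2541 is not prime


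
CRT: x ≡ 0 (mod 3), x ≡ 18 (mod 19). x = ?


M = 3*19 = 57
M1 = M/3 = 19, M2 = M/19 = 3
M1^(-1) mod 3 = 1, M2^(-1) mod 19 = 13
x = 0*19*1 + 18*3*13 = 702
702 mod 57 = 18
Check: 18 mod 3 = 0 ✓, 18 mod 19 = 18 ✓

x ≡ 18 (mod 57)
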